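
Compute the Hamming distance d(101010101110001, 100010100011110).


Count differing positions: . . ^ . . . . . ^ ^ . ^ ^ ^ ^ = 7 differences

7


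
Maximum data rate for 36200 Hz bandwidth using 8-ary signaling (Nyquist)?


Rate = 2 * B * log2(M) = 2 * 36200 * 3.0 = 217200.0

217200.0 bps


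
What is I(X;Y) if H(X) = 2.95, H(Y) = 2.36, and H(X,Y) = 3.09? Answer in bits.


I(X;Y) = H(X) + H(Y) - H(X,Y) = 2.95 + 2.36 - 3.09 = 2.22

2.22 bits


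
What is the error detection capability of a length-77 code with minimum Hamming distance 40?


Detection capability = d_min - 1 = 40 - 1 = 39

39 errors


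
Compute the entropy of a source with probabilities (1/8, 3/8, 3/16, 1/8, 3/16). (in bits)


H = -sum(p_i * log2(p_i)). Terms: -(1/8)*log2(1/8) = 0.375000; -(3/8)*log2(3/8) = 0.530639; -(3/16)*log2(3/16) = 0.452820; -(1/8)*log2(1/8) = 0.375000; -(3/16)*log2(3/16) = 0.452820. H = 0.375000 + 0.530639 + 0.452820 + 0.375000 + 0.452820 = 2.1863

2.1863 bits


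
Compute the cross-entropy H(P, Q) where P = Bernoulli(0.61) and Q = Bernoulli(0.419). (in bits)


H(P,Q) = -p*log2(q) - (1-p)*log2(1-q). -0.61*log2(0.419) = 0.765536; -0.39*log2(0.581) = 0.305522. H(P,Q) = 0.765536 + 0.305522 = 1.0711

1.0711 bits


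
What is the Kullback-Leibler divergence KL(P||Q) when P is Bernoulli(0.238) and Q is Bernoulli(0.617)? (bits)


KL = p*log2(p/q) + (1-p)*log2((1-p)/(1-q)) = 0.238*log2(0.238/0.617) + 0.762*log2(0.762/0.383) = 0.4292

0.4292 bits


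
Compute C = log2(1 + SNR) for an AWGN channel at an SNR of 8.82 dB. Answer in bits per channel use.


SNR_linear = 10^(8.82/10) = 7.6208; C = log2(1 + SNR_linear) = log2(1 + 7.6208) = 3.1078

3.1078 bits/channel use


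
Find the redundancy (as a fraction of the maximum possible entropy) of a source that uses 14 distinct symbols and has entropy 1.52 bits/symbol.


H_max = log2(K) = log2(14) = 3.8074 bits/symbol. Redundancy = 1 - H/H_max = 1 - 1.52/3.8074 = 1 - 0.3992 = 0.6008

0.6008


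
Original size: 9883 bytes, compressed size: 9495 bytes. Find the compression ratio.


Ratio = original / compressed = 9883 / 9495 = 1.0409

1.0409


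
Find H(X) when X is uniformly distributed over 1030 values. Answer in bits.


H = log2(n) = log2(1030) = 10.0084

10.0084 bits


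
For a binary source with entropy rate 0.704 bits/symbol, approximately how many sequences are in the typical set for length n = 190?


log2|A_typical| = nH = 190 * 0.704 = 133.76, so |A_typical| ~ 2^133.76 = 1.844e+40

1.844e+40


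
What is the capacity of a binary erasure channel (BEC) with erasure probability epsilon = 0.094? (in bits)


C = 1 - epsilon = 1 - 0.094 = 0.906

0.906 bits


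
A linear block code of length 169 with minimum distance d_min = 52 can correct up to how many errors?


Correction capability = floor((d-1)/2) = floor((52-1)/2) = 25

25 errors


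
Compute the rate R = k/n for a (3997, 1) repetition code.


Rate = k/n = 1/3997

1/3997


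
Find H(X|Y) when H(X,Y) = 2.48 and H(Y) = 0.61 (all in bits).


H(X|Y) = H(X,Y) - H(Y) = 2.48 - 0.61 = 1.87

1.87 bits


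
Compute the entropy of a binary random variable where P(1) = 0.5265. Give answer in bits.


H = -p*log2(p) - (1-p)*log2(1-p). -0.5265*log2(0.5265) = 0.487273; -0.4735*log2(0.4735) = 0.510700. H = 0.487273 + 0.510700 = 0.998

0.998 bits


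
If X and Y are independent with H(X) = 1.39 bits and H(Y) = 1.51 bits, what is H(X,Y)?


For independent variables, H(X,Y) = H(X) + H(Y) = 1.39 + 1.51 = 2.9

2.9 bits


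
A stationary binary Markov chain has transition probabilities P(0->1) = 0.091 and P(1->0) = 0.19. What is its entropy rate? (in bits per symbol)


Stationary distribution: pi_0 = p10/(p01+p10) = 0.6762, pi_1 = 0.3238. Entropy rate H' = pi_0*H(p01) + pi_1*H(p10) = 0.6762*0.4398 + 0.3238*0.7015 = 0.5245

0.5245 bits/symbol


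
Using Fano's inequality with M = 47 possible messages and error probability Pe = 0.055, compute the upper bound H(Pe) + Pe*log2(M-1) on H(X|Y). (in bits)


H(Pe) = -Pe*log2(Pe) - (1-Pe)*log2(1-Pe) = -0.055*log2(0.055) - 0.945*log2(0.945) = 0.230143 + 0.077125 = 0.3073. Pe*log2(M-1) = 0.055*log2(46) = 0.303796. Bound = H(Pe) + Pe*log2(M-1) = 0.230143 + 0.077125 + 0.303796 = 0.6111

0.6111 bits


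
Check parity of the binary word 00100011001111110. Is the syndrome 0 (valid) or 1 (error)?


Syndrome = XOR of all bits = 0 XOR 0 XOR 1 XOR 0 XOR 0 XOR 0 XOR 1 XOR 1 XOR 0 XOR 0 XOR 1 XOR 1 XOR 1 XOR 1 XOR 1 XOR 1 XOR 0 = 1

1


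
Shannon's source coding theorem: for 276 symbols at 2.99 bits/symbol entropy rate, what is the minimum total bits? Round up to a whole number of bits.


Minimum bits >= n * H = 276 * 2.99 = 825.24, rounded up to a whole number of bits = 826

826 bits


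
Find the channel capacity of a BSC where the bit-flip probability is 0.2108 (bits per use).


H(p) = -p*log2(p) - (1-p)*log2(1-p) = -0.2108*log2(0.2108) - 0.7892*log2(0.7892) = 0.473468 + 0.269541 = 0.743. C = 1 - H(p) = 1 - 0.743 = 0.257

0.257 bits


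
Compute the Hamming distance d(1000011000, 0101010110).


Count differing positions: ^ ^ . ^ . . ^ ^ ^ . = 6 differences

6


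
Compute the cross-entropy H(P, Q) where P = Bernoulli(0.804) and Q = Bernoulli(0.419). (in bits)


H(P,Q) = -p*log2(q) - (1-p)*log2(1-q). -0.804*log2(0.419) = 1.009002; -0.196*log2(0.581) = 0.153544. H(P,Q) = 1.009002 + 0.153544 = 1.1625

1.1625 bits


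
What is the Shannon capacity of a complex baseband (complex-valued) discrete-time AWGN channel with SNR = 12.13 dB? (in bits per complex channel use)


SNR_linear = 10^(12.13/10) = 16.3305; C = log2(1 + SNR_linear) = log2(1 + 16.3305) = 4.1152

4.1152 bits/channel use


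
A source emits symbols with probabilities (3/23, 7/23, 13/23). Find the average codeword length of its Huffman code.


Huffman construction (repeatedly merge the two least-probable nodes; each merge adds 1 bit to every symbol beneath it): 3/23 + 7/23 = 10/23; 10/23 + 13/23 = 1. Resulting codeword lengths (in the order the probabilities were given): (2, 2, 1). L_avg = sum(p_i * l_i) = 3/23*2 + 7/23*2 + 13/23*1 = 33/23 = 1.4348

1.4348 bits


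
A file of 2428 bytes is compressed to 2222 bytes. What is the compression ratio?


Ratio = original / compressed = 2428 / 2222 = 1.0927

1.0927


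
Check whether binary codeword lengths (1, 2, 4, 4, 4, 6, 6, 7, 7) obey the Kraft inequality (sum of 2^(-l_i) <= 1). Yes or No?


Kraft sum = sum(2^(-l_i)) = 0.9844, need <= 1. Result: satisfied (a binary prefix-free code with these lengths exists)

Yes


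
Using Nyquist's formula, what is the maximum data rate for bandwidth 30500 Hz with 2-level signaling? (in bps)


Rate = 2 * B * log2(M) = 2 * 30500 * 1.0 = 61000.0

61000.0 bps


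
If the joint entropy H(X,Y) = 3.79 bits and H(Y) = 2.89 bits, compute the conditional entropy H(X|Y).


H(X|Y) = H(X,Y) - H(Y) = 3.79 - 2.89 = 0.9

0.9 bits


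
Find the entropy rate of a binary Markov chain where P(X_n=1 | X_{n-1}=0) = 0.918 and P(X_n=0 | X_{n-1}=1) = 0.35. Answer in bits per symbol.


Stationary distribution: pi_0 = p10/(p01+p10) = 0.276, pi_1 = 0.724. Entropy rate H' = pi_0*H(p01) + pi_1*H(p10) = 0.276*0.4092 + 0.724*0.9341 = 0.7892

0.7892 bits/symbol


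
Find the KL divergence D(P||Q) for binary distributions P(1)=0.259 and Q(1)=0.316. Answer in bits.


KL = p*log2(p/q) + (1-p)*log2((1-p)/(1-q)) = 0.259*log2(0.259/0.316) + 0.741*log2(0.741/0.684) = 0.0112

0.0112 bits


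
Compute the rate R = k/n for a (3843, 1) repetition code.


Rate = k/n = 1/3843

1/3843


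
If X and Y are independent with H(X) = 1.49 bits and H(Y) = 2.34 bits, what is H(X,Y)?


For independent variables, H(X,Y) = H(X) + H(Y) = 1.49 + 2.34 = 3.83

3.83 bits


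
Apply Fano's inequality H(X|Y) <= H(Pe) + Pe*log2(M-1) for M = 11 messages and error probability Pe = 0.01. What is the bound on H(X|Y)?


H(Pe) = -Pe*log2(Pe) - (1-Pe)*log2(1-Pe) = -0.01*log2(0.01) - 0.99*log2(0.99) = 0.066439 + 0.014355 = 0.0808. Pe*log2(M-1) = 0.01*log2(10) = 0.033219. Bound = H(Pe) + Pe*log2(M-1) = 0.066439 + 0.014355 + 0.033219 = 0.114

0.114 bits


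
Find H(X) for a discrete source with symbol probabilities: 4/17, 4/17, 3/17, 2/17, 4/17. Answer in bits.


H = -sum(p_i * log2(p_i)). Terms: -(4/17)*log2(4/17) = 0.491168; -(4/17)*log2(4/17) = 0.491168; -(3/17)*log2(3/17) = 0.441618; -(2/17)*log2(2/17) = 0.363231; -(4/17)*log2(4/17) = 0.491168. H = 0.491168 + 0.491168 + 0.441618 + 0.363231 + 0.491168 = 2.2784

2.2784 bits


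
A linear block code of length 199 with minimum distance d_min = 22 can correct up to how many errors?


Correction capability = floor((d-1)/2) = floor((22-1)/2) = 10

10 errors


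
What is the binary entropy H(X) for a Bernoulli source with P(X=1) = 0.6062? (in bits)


H = -p*log2(p) - (1-p)*log2(1-p). -0.6062*log2(0.6062) = 0.437758; -0.3938*log2(0.3938) = 0.529450. H = 0.437758 + 0.529450 = 0.9672

0.9672 bits


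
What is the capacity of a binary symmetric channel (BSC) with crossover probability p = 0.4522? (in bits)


H(p) = -p*log2(p) - (1-p)*log2(1-p) = -0.4522*log2(0.4522) - 0.5478*log2(0.5478) = 0.517754 + 0.475643 = 0.9934. C = 1 - H(p) = 1 - 0.9934 = 0.0066

0.0066 bits


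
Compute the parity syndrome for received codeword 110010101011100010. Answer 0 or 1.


Syndrome = XOR of all bits = 1 XOR 1 XOR 0 XOR 0 XOR 1 XOR 0 XOR 1 XOR 0 XOR 1 XOR 0 XOR 1 XOR 1 XOR 1 XOR 0 XOR 0 XOR 0 XOR 1 XOR 0 = 1

1


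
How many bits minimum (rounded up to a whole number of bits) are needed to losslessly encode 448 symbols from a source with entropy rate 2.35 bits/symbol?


Minimum bits >= n * H = 448 * 2.35 = 1052.8, rounded up to a whole number of bits = 1053

1053 bits


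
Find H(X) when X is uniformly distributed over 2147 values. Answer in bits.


H = log2(n) = log2(2147) = 11.0681

11.0681 bits


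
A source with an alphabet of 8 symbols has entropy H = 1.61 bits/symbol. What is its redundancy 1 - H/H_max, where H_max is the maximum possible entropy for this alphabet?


H_max = log2(K) = log2(8) = 3.0 bits/symbol. Redundancy = 1 - H/H_max = 1 - 1.61/3.0 = 1 - 0.5367 = 0.4633

0.4633


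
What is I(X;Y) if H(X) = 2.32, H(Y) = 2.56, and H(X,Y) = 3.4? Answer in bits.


I(X;Y) = H(X) + H(Y) - H(X,Y) = 2.32 + 2.56 - 3.4 = 1.48

1.48 bits


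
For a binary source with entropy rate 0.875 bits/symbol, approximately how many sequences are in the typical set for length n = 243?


log2|A_typical| = nH = 243 * 0.875 = 212.625, so |A_typical| ~ 2^212.625 = 1.015e+64

1.015e+64


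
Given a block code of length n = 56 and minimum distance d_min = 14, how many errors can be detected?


Detection capability = d_min - 1 = 14 - 1 = 13

13 errors


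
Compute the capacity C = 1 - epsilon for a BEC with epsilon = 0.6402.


C = 1 - epsilon = 1 - 0.6402 = 0.3598

0.3598 bits


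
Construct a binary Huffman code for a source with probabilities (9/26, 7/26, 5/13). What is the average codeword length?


Huffman construction (repeatedly merge the two least-probable nodes; each merge adds 1 bit to every symbol beneath it): 7/26 + 9/26 = 8/13; 5/13 + 8/13 = 1. Resulting codeword lengths (in the order the probabilities were given): (2, 2, 1). L_avg = sum(p_i * l_i) = 9/26*2 + 7/26*2 + 5/13*1 = 21/13 = 1.6154

1.6154 bits


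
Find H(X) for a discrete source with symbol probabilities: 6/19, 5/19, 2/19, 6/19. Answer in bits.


H = -sum(p_i * log2(p_i)). Terms: -(6/19)*log2(6/19) = 0.525147; -(5/19)*log2(5/19) = 0.506842; -(2/19)*log2(2/19) = 0.341887; -(6/19)*log2(6/19) = 0.525147. H = 0.525147 + 0.506842 + 0.341887 + 0.525147 = 1.899

1.899 bits


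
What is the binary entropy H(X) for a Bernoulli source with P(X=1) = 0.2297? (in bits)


H = -p*log2(p) - (1-p)*log2(1-p). -0.2297*log2(0.2297) = 0.487464; -0.7703*log2(0.7703) = 0.290024. H = 0.487464 + 0.290024 = 0.7775

0.7775 bits


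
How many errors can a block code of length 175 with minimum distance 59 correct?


Correction capability = floor((d-1)/2) = floor((59-1)/2) = 29

29 errors


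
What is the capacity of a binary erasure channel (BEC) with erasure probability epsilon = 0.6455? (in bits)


C = 1 - epsilon = 1 - 0.6455 = 0.3545

0.3545 bits


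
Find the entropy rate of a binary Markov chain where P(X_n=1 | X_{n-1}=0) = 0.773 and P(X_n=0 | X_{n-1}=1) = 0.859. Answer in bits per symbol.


Stationary distribution: pi_0 = p10/(p01+p10) = 0.5263, pi_1 = 0.4737. Entropy rate H' = pi_0*H(p01) + pi_1*H(p10) = 0.5263*0.7727 + 0.4737*0.5869 = 0.6847

0.6847 bits/symbol


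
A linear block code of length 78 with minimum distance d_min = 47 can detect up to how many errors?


Detection capability = d_min - 1 = 47 - 1 = 46

46 errors


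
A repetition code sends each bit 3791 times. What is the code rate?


Rate = k/n = 1/3791

1/3791


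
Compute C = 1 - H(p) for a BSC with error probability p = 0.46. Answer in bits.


H(p) = -p*log2(p) - (1-p)*log2(1-p) = -0.46*log2(0.46) - 0.54*log2(0.54) = 0.515335 + 0.480043 = 0.9954. C = 1 - H(p) = 1 - 0.9954 = 0.0046

0.0046 bits


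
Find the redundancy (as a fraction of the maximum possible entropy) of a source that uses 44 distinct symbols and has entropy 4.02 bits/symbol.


H_max = log2(K) = log2(44) = 5.4594 bits/symbol. Redundancy = 1 - H/H_max = 1 - 4.02/5.4594 = 1 - 0.7363 = 0.2637

0.2637


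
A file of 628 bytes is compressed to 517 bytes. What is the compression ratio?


Ratio = original / compressed = 628 / 517 = 1.2147

1.2147


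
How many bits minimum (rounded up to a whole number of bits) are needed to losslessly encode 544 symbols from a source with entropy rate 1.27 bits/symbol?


Minimum bits >= n * H = 544 * 1.27 = 690.88, rounded up to a whole number of bits = 691

691 bits


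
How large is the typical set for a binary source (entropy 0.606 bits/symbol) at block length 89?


log2|A_typical| = nH = 89 * 0.606 = 53.934, so |A_typical| ~ 2^53.934 = 1.721e+16

1.721e+16


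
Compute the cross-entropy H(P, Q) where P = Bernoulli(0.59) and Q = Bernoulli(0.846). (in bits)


H(P,Q) = -p*log2(q) - (1-p)*log2(1-q). -0.59*log2(0.846) = 0.142350; -0.41*log2(0.154) = 1.106589. H(P,Q) = 0.142350 + 1.106589 = 1.2489

1.2489 bits


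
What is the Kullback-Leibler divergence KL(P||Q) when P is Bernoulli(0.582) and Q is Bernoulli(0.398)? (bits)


KL = p*log2(p/q) + (1-p)*log2((1-p)/(1-q)) = 0.582*log2(0.582/0.398) + 0.418*log2(0.418/0.602) = 0.0991

0.0991 bits


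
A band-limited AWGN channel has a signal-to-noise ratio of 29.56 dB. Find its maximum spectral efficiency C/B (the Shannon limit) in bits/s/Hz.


SNR_linear = 10^(29.56/10) = 903.6495; C/B = log2(1 + SNR_linear) = log2(1 + 903.6495) = 9.8212

9.8212 bits/s/Hz


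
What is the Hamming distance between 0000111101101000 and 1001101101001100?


Count differing positions: ^ . . ^ . ^ . . . . ^ . . ^ . . = 5 differences

5


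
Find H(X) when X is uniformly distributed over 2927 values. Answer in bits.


H = log2(n) = log2(2927) = 11.5152

11.5152 bits


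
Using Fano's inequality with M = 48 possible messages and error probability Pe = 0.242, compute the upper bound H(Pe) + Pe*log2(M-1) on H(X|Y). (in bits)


H(Pe) = -Pe*log2(Pe) - (1-Pe)*log2(1-Pe) = -0.242*log2(0.242) - 0.758*log2(0.758) = 0.495355 + 0.302996 = 0.7984. Pe*log2(M-1) = 0.242*log2(47) = 1.344211. Bound = H(Pe) + Pe*log2(M-1) = 0.495355 + 0.302996 + 1.344211 = 2.1426

2.1426 bits


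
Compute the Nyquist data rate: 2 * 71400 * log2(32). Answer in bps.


Rate = 2 * B * log2(M) = 2 * 71400 * 5.0 = 714000.0

714000.0 bps


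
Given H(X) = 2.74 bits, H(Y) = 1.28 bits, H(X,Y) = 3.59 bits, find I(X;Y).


I(X;Y) = H(X) + H(Y) - H(X,Y) = 2.74 + 1.28 - 3.59 = 0.43

0.43 bits


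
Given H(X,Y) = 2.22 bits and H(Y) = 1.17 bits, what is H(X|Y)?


H(X|Y) = H(X,Y) - H(Y) = 2.22 - 1.17 = 1.05

1.05 bits


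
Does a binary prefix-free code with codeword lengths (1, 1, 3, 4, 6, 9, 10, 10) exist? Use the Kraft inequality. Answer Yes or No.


Kraft sum = sum(2^(-l_i)) = 1.207, need <= 1. Result: violated (a binary prefix-free code with these lengths cannot exist)

No


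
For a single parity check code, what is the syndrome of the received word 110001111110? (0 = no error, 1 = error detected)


Syndrome = XOR of all bits = 1 XOR 1 XOR 0 XOR 0 XOR 0 XOR 1 XOR 1 XOR 1 XOR 1 XOR 1 XOR 1 XOR 0 = 0

0


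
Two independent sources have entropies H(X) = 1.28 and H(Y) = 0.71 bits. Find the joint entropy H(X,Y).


For independent variables, H(X,Y) = H(X) + H(Y) = 1.28 + 0.71 = 1.99

1.99 bits


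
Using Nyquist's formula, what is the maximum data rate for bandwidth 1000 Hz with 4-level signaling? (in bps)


Rate = 2 * B * log2(M) = 2 * 1000 * 2.0 = 4000.0

4000.0 bps


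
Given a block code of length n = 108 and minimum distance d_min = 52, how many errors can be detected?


Detection capability = d_min - 1 = 52 - 1 = 51

51 errors


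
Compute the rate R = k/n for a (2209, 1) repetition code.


Rate = k/n = 1/2209

1/2209


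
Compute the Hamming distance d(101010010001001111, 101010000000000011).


Count differing positions: . . . . . . . ^ . . . ^ . . ^ ^ . . = 4 differences

4


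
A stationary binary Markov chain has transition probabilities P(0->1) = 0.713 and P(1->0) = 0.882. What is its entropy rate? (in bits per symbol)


Stationary distribution: pi_0 = p10/(p01+p10) = 0.553, pi_1 = 0.447. Entropy rate H' = pi_0*H(p01) + pi_1*H(p10) = 0.553*0.8648 + 0.447*0.5236 = 0.7123

0.7123 bits/symbol


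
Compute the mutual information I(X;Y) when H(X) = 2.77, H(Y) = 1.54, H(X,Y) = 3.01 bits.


I(X;Y) = H(X) + H(Y) - H(X,Y) = 2.77 + 1.54 - 3.01 = 1.3

1.3 bits


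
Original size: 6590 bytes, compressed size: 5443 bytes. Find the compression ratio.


Ratio = original / compressed = 6590 / 5443 = 1.2107

1.2107


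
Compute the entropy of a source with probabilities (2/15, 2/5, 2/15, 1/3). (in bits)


H = -sum(p_i * log2(p_i)). Terms: -(2/15)*log2(2/15) = 0.387585; -(2/5)*log2(2/5) = 0.528771; -(2/15)*log2(2/15) = 0.387585; -(1/3)*log2(1/3) = 0.528321. H = 0.387585 + 0.528771 + 0.387585 + 0.528321 = 1.8323

1.8323 bits


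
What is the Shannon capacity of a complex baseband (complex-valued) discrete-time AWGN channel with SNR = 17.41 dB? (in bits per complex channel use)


SNR_linear = 10^(17.41/10) = 55.0808; C = log2(1 + SNR_linear) = log2(1 + 55.0808) = 5.8094

5.8094 bits/channel use


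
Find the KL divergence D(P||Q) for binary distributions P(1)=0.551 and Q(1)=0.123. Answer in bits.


KL = p*log2(p/q) + (1-p)*log2((1-p)/(1-q)) = 0.551*log2(0.551/0.123) + 0.449*log2(0.449/0.877) = 0.7584

0.7584 bits


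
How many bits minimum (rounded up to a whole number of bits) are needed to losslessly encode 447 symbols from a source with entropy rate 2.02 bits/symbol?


Minimum bits >= n * H = 447 * 2.02 = 902.94, rounded up to a whole number of bits = 903

903 bits


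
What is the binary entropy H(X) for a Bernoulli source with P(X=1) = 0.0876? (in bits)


H = -p*log2(p) - (1-p)*log2(1-p). -0.0876*log2(0.0876) = 0.307732; -0.9124*log2(0.9124) = 0.120676. H = 0.307732 + 0.120676 = 0.4284

0.4284 bits


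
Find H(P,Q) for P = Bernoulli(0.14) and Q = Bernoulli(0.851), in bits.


H(P,Q) = -p*log2(q) - (1-p)*log2(1-q). -0.14*log2(0.851) = 0.032588; -0.86*log2(0.149) = 2.362090. H(P,Q) = 0.032588 + 2.362090 = 2.3947

2.3947 bits


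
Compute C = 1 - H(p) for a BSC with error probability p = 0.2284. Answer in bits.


H(p) = -p*log2(p) - (1-p)*log2(1-p) = -0.2284*log2(0.2284) - 0.7716*log2(0.7716) = 0.486575 + 0.288636 = 0.7752. C = 1 - H(p) = 1 - 0.7752 = 0.2248

0.2248 bits


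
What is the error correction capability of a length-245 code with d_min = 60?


Correction capability = floor((d-1)/2) = floor((60-1)/2) = 29

29 errors


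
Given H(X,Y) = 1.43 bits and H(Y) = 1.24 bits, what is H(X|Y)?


H(X|Y) = H(X,Y) - H(Y) = 1.43 - 1.24 = 0.19

0.19 bits


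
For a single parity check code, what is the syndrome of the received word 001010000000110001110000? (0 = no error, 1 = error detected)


Syndrome = XOR of all bits = 0 XOR 0 XOR 1 XOR 0 XOR 1 XOR 0 XOR 0 XOR 0 XOR 0 XOR 0 XOR 0 XOR 0 XOR 1 XOR 1 XOR 0 XOR 0 XOR 0 XOR 1 XOR 1 XOR 1 XOR 0 XOR 0 XOR 0 XOR 0 = 1

1


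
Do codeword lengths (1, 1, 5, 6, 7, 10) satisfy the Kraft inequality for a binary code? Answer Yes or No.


Kraft sum = sum(2^(-l_i)) = 1.0557, need <= 1. Result: violated (a binary prefix-free code with these lengths cannot exist)

No


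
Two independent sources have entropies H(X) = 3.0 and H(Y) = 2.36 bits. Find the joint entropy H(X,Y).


For independent variables, H(X,Y) = H(X) + H(Y) = 3.0 + 2.36 = 5.36

5.36 bits


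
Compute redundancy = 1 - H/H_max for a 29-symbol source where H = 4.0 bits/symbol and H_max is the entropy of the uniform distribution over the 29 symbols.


H_max = log2(K) = log2(29) = 4.858 bits/symbol. Redundancy = 1 - H/H_max = 1 - 4.0/4.858 = 1 - 0.8234 = 0.1766

0.1766


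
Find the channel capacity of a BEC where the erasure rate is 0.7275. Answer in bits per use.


C = 1 - epsilon = 1 - 0.7275 = 0.2725

0.2725 bits


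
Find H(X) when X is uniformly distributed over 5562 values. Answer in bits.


H = log2(n) = log2(5562) = 12.4414

12.4414 bits


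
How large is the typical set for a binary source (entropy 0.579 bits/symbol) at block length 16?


log2|A_typical| = nH = 16 * 0.579 = 9.264, so |A_typical| ~ 2^9.264 = 6.148e+02

6.148e+02


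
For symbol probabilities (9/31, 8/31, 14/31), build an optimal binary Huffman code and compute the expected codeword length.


Huffman construction (repeatedly merge the two least-probable nodes; each merge adds 1 bit to every symbol beneath it): 8/31 + 9/31 = 17/31; 14/31 + 17/31 = 1. Resulting codeword lengths (in the order the probabilities were given): (2, 2, 1). L_avg = sum(p_i * l_i) = 9/31*2 + 8/31*2 + 14/31*1 = 48/31 = 1.5484

1.5484 bits


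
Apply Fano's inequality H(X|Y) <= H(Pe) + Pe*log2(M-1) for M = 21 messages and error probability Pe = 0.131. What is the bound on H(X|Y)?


H(Pe) = -Pe*log2(Pe) - (1-Pe)*log2(1-Pe) = -0.131*log2(0.131) - 0.869*log2(0.869) = 0.384139 + 0.176035 = 0.5602. Pe*log2(M-1) = 0.131*log2(20) = 0.566173. Bound = H(Pe) + Pe*log2(M-1) = 0.384139 + 0.176035 + 0.566173 = 1.1263

1.1263 bits


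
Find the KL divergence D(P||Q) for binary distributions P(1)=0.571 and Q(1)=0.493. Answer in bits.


KL = p*log2(p/q) + (1-p)*log2((1-p)/(1-q)) = 0.571*log2(0.571/0.493) + 0.429*log2(0.429/0.507) = 0.0176

0.0176 bits


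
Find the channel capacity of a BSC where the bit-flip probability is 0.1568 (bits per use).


H(p) = -p*log2(p) - (1-p)*log2(1-p) = -0.1568*log2(0.1568) - 0.8432*log2(0.8432) = 0.419127 + 0.207472 = 0.6266. C = 1 - H(p) = 1 - 0.6266 = 0.3734

0.3734 bits


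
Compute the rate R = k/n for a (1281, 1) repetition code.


Rate = k/n = 1/1281

1/1281


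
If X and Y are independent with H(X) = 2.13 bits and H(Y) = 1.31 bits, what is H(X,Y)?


For independent variables, H(X,Y) = H(X) + H(Y) = 2.13 + 1.31 = 3.44

3.44 bits


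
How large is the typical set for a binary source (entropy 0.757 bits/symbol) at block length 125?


log2|A_typical| = nH = 125 * 0.757 = 94.625, so |A_typical| ~ 2^94.625 = 3.055e+28

3.055e+28


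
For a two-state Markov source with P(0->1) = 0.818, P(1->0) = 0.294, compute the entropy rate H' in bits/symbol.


Stationary distribution: pi_0 = p10/(p01+p10) = 0.2644, pi_1 = 0.7356. Entropy rate H' = pi_0*H(p01) + pi_1*H(p10) = 0.2644*0.6844 + 0.7356*0.8738 = 0.8238

0.8238 bits/symbol


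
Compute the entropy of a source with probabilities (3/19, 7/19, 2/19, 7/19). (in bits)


H = -sum(p_i * log2(p_i)). Terms: -(3/19)*log2(3/19) = 0.420468; -(7/19)*log2(7/19) = 0.530737; -(2/19)*log2(2/19) = 0.341887; -(7/19)*log2(7/19) = 0.530737. H = 0.420468 + 0.530737 + 0.341887 + 0.530737 = 1.8238

1.8238 bits


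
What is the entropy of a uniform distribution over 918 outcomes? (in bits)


H = log2(n) = log2(918) = 9.8424

9.8424 bits


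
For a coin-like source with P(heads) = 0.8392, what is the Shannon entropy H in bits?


H = -p*log2(p) - (1-p)*log2(1-p). -0.8392*log2(0.8392) = 0.212245; -0.1608*log2(0.1608) = 0.423975. H = 0.212245 + 0.423975 = 0.6362

0.6362 bits


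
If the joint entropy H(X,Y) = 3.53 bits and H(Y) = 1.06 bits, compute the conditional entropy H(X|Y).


H(X|Y) = H(X,Y) - H(Y) = 3.53 - 1.06 = 2.47

2.47 bits


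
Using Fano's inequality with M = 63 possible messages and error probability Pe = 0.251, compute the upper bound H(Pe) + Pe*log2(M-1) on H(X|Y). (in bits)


H(Pe) = -Pe*log2(Pe) - (1-Pe)*log2(1-Pe) = -0.251*log2(0.251) - 0.749*log2(0.749) = 0.500554 + 0.312305 = 0.8129. Pe*log2(M-1) = 0.251*log2(62) = 1.494503. Bound = H(Pe) + Pe*log2(M-1) = 0.500554 + 0.312305 + 1.494503 = 2.3074

2.3074 bits


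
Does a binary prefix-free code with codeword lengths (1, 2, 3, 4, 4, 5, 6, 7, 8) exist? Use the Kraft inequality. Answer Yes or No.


Kraft sum = sum(2^(-l_i)) = 1.0586, need <= 1. Result: violated (a binary prefix-free code with these lengths cannot exist)

No


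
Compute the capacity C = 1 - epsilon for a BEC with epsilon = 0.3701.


C = 1 - epsilon = 1 - 0.3701 = 0.6299

0.6299 bits


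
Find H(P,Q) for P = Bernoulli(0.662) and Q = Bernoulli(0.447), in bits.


H(P,Q) = -p*log2(q) - (1-p)*log2(1-q). -0.662*log2(0.447) = 0.769014; -0.338*log2(0.553) = 0.288871. H(P,Q) = 0.769014 + 0.288871 = 1.0579

1.0579 bits


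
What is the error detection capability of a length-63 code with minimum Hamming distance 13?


Detection capability = d_min - 1 = 13 - 1 = 12

12 errors


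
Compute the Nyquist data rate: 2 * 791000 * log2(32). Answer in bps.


Rate = 2 * B * log2(M) = 2 * 791000 * 5.0 = 7910000.0

7910000.0 bps


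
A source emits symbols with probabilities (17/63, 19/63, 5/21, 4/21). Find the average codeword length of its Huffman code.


Huffman construction (repeatedly merge the two least-probable nodes; each merge adds 1 bit to every symbol beneath it): 4/21 + 5/21 = 3/7; 17/63 + 19/63 = 4/7; 3/7 + 4/7 = 1. Resulting codeword lengths (in the order the probabilities were given): (2, 2, 2, 2). L_avg = sum(p_i * l_i) = 17/63*2 + 19/63*2 + 5/21*2 + 4/21*2 = 2

2.0 bits


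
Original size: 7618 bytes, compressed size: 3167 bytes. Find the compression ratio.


Ratio = original / compressed = 7618 / 3167 = 2.4054

2.4054


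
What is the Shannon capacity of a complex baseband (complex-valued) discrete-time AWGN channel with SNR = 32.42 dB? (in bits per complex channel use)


SNR_linear = 10^(32.42/10) = 1745.8222; C = log2(1 + SNR_linear) = log2(1 + 1745.8222) = 10.7705

10.7705 bits/channel use


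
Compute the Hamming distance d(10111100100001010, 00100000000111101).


Count differing positions: ^ . . ^ ^ ^ . . ^ . . ^ ^ . ^ ^ ^ = 10 differences

10


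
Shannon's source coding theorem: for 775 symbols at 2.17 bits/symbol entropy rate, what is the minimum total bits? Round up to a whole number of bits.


Minimum bits >= n * H = 775 * 2.17 = 1681.75, rounded up to a whole number of bits = 1682

1682 bits


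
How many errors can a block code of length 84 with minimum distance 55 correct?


Correction capability = floor((d-1)/2) = floor((55-1)/2) = 27

27 errors


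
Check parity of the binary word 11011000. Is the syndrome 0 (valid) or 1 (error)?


Syndrome = XOR of all bits = 1 XOR 1 XOR 0 XOR 1 XOR 1 XOR 0 XOR 0 XOR 0 = 0

0


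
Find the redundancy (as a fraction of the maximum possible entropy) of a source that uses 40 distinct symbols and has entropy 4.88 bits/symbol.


H_max = log2(K) = log2(40) = 5.3219 bits/symbol. Redundancy = 1 - H/H_max = 1 - 4.88/5.3219 = 1 - 0.917 = 0.083

0.083


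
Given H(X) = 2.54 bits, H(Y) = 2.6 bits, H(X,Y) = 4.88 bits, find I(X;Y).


I(X;Y) = H(X) + H(Y) - H(X,Y) = 2.54 + 2.6 - 4.88 = 0.26

0.26 bits


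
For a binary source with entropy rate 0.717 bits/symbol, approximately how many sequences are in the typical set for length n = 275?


log2|A_typical| = nH = 275 * 0.717 = 197.175, so |A_typical| ~ 2^197.175 = 2.268e+59

2.268e+59


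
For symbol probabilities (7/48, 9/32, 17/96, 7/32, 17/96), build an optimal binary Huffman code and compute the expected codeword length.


Huffman construction (repeatedly merge the two least-probable nodes; each merge adds 1 bit to every symbol beneath it): 7/48 + 17/96 = 31/96; 17/96 + 7/32 = 19/48; 9/32 + 31/96 = 29/48; 19/48 + 29/48 = 1. Resulting codeword lengths (in the order the probabilities were given): (3, 2, 3, 2, 2). L_avg = sum(p_i * l_i) = 7/48*3 + 9/32*2 + 17/96*3 + 7/32*2 + 17/96*2 = 223/96 = 2.3229

2.3229 bits


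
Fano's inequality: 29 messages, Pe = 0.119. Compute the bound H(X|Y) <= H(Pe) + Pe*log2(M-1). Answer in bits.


H(Pe) = -Pe*log2(Pe) - (1-Pe)*log2(1-Pe) = -0.119*log2(0.119) - 0.881*log2(0.881) = 0.365445 + 0.161035 = 0.5265. Pe*log2(M-1) = 0.119*log2(28) = 0.572075. Bound = H(Pe) + Pe*log2(M-1) = 0.365445 + 0.161035 + 0.572075 = 1.0986

1.0986 bits


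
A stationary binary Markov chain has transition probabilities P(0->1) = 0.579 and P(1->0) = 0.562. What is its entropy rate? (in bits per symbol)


Stationary distribution: pi_0 = p10/(p01+p10) = 0.4926, pi_1 = 0.5074. Entropy rate H' = pi_0*H(p01) + pi_1*H(p10) = 0.4926*0.9819 + 0.5074*0.9889 = 0.9855

0.9855 bits/symbol


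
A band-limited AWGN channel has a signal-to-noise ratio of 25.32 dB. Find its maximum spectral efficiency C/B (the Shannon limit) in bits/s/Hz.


SNR_linear = 10^(25.32/10) = 340.4082; C/B = log2(1 + SNR_linear) = log2(1 + 340.4082) = 8.4154

8.4154 bits/s/Hz


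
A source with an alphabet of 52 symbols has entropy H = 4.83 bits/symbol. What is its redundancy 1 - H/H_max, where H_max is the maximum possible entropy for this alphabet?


H_max = log2(K) = log2(52) = 5.7004 bits/symbol. Redundancy = 1 - H/H_max = 1 - 4.83/5.7004 = 1 - 0.8473 = 0.1527

0.1527


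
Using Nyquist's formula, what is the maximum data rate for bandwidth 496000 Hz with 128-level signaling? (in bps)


Rate = 2 * B * log2(M) = 2 * 496000 * 7.0 = 6944000.0

6944000.0 bps


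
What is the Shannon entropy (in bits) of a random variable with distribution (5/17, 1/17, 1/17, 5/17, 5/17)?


H = -sum(p_i * log2(p_i)). Terms: -(5/17)*log2(5/17) = 0.519275; -(1/17)*log2(1/17) = 0.240439; -(1/17)*log2(1/17) = 0.240439; -(5/17)*log2(5/17) = 0.519275; -(5/17)*log2(5/17) = 0.519275. H = 0.519275 + 0.240439 + 0.240439 + 0.519275 + 0.519275 = 2.0387

2.0387 bits


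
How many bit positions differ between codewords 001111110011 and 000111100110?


Count differing positions: . . ^ . . . . ^ . ^ . ^ = 4 differences

4


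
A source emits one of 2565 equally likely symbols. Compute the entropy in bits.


H = log2(n) = log2(2565) = 11.3247

11.3247 bits


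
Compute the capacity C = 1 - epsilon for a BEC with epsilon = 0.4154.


C = 1 - epsilon = 1 - 0.4154 = 0.5846

0.5846 bits


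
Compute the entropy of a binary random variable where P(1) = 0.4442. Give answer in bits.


H = -p*log2(p) - (1-p)*log2(1-p). -0.4442*log2(0.4442) = 0.520033; -0.5558*log2(0.5558) = 0.470964. H = 0.520033 + 0.470964 = 0.991

0.991 bits


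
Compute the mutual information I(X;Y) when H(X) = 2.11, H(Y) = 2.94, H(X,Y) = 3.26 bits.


I(X;Y) = H(X) + H(Y) - H(X,Y) = 2.11 + 2.94 - 3.26 = 1.79

1.79 bits


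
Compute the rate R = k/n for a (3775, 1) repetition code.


Rate = k/n = 1/3775

1/3775


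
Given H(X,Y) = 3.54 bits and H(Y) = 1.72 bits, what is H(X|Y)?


H(X|Y) = H(X,Y) - H(Y) = 3.54 - 1.72 = 1.82

1.82 bits


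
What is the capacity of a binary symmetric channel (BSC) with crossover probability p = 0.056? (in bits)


H(p) = -p*log2(p) - (1-p)*log2(1-p) = -0.056*log2(0.056) - 0.944*log2(0.944) = 0.232872 + 0.078485 = 0.3114. C = 1 - H(p) = 1 - 0.3114 = 0.6886

0.6886 bits


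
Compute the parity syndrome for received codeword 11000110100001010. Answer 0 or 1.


Syndrome = XOR of all bits = 1 XOR 1 XOR 0 XOR 0 XOR 0 XOR 1 XOR 1 XOR 0 XOR 1 XOR 0 XOR 0 XOR 0 XOR 0 XOR 1 XOR 0 XOR 1 XOR 0 = 1

1


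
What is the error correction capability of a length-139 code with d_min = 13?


Correction capability = floor((d-1)/2) = floor((13-1)/2) = 6

6 errors


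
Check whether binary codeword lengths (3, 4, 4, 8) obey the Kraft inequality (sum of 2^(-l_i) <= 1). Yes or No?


Kraft sum = sum(2^(-l_i)) = 0.2539, need <= 1. Result: satisfied (a binary prefix-free code with these lengths exists)

Yes


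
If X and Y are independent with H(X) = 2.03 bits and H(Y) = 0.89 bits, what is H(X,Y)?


For independent variables, H(X,Y) = H(X) + H(Y) = 2.03 + 0.89 = 2.92

2.92 bits


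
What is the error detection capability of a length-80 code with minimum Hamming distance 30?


Detection capability = d_min - 1 = 30 - 1 = 29

29 errors


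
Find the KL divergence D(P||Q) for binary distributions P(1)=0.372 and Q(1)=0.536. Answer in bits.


KL = p*log2(p/q) + (1-p)*log2((1-p)/(1-q)) = 0.372*log2(0.372/0.536) + 0.628*log2(0.628/0.464) = 0.0782

0.0782 bits


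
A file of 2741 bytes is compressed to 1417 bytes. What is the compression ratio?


Ratio = original / compressed = 2741 / 1417 = 1.9344

1.9344


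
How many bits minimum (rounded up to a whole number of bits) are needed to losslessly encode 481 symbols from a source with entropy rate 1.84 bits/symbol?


Minimum bits >= n * H = 481 * 1.84 = 885.04, rounded up to a whole number of bits = 886

886 bits


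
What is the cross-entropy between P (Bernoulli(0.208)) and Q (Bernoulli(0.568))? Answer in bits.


H(P,Q) = -p*log2(q) - (1-p)*log2(1-q). -0.208*log2(0.568) = 0.169736; -0.792*log2(0.432) = 0.959030. H(P,Q) = 0.169736 + 0.959030 = 1.1288

1.1288 bits


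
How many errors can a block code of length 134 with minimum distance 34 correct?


Correction capability = floor((d-1)/2) = floor((34-1)/2) = 16

16 errors


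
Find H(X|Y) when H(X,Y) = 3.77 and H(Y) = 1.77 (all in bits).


H(X|Y) = H(X,Y) - H(Y) = 3.77 - 1.77 = 2.0

2.0 bits


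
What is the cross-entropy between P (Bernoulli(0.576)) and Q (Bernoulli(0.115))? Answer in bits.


H(P,Q) = -p*log2(q) - (1-p)*log2(1-q). -0.576*log2(0.115) = 1.797289; -0.424*log2(0.885) = 0.074730. H(P,Q) = 1.797289 + 0.074730 = 1.872

1.872 bits


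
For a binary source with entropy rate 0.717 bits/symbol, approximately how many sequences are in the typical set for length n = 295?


log2|A_typical| = nH = 295 * 0.717 = 211.515, so |A_typical| ~ 2^211.515 = 4.703e+63

4.703e+63


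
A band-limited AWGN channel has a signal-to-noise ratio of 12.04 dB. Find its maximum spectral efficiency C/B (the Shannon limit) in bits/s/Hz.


SNR_linear = 10^(12.04/10) = 15.9956; C/B = log2(1 + SNR_linear) = log2(1 + 15.9956) = 4.0871

4.0871 bits/s/Hz


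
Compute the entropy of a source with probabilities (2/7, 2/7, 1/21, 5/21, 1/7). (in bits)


H = -sum(p_i * log2(p_i)). Terms: -(2/7)*log2(2/7) = 0.516387; -(2/7)*log2(2/7) = 0.516387; -(1/21)*log2(1/21) = 0.209158; -(5/21)*log2(5/21) = 0.492950; -(1/7)*log2(1/7) = 0.401051. H = 0.516387 + 0.516387 + 0.209158 + 0.492950 + 0.401051 = 2.1359

2.1359 bits


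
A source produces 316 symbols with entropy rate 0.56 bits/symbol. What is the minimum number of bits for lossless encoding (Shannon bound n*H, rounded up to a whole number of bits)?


Minimum bits >= n * H = 316 * 0.56 = 176.96, rounded up to a whole number of bits = 177

177 bits


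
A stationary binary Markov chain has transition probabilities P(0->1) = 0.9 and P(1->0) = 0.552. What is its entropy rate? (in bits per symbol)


Stationary distribution: pi_0 = p10/(p01+p10) = 0.3802, pi_1 = 0.6198. Entropy rate H' = pi_0*H(p01) + pi_1*H(p10) = 0.3802*0.469 + 0.6198*0.9922 = 0.7933

0.7933 bits/symbol


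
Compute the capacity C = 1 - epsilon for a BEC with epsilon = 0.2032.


C = 1 - epsilon = 1 - 0.2032 = 0.7968

0.7968 bits


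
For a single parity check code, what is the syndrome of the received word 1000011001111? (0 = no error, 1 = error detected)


Syndrome = XOR of all bits = 1 XOR 0 XOR 0 XOR 0 XOR 0 XOR 1 XOR 1 XOR 0 XOR 0 XOR 1 XOR 1 XOR 1 XOR 1 = 1

1


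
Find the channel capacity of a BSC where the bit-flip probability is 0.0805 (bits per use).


H(p) = -p*log2(p) - (1-p)*log2(1-p) = -0.0805*log2(0.0805) - 0.9195*log2(0.9195) = 0.292607 + 0.111332 = 0.4039. C = 1 - H(p) = 1 - 0.4039 = 0.5961

0.5961 bits


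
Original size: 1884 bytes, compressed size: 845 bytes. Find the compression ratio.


Ratio = original / compressed = 1884 / 845 = 2.2296

2.2296


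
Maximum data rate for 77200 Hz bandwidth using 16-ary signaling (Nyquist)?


Rate = 2 * B * log2(M) = 2 * 77200 * 4.0 = 617600.0

617600.0 bps


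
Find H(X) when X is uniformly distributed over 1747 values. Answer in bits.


H = log2(n) = log2(1747) = 10.7707

10.7707 bits


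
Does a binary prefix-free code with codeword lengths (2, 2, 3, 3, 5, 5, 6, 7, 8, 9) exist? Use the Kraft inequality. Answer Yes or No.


Kraft sum = sum(2^(-l_i)) = 0.8418, need <= 1. Result: satisfied (a binary prefix-free code with these lengths exists)

Yes


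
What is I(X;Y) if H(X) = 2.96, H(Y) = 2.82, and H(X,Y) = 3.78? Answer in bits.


I(X;Y) = H(X) + H(Y) - H(X,Y) = 2.96 + 2.82 - 3.78 = 2.0

2.0 bits


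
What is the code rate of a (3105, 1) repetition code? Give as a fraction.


Rate = k/n = 1/3105

1/3105


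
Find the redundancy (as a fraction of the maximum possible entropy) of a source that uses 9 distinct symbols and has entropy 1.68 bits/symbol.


H_max = log2(K) = log2(9) = 3.1699 bits/symbol. Redundancy = 1 - H/H_max = 1 - 1.68/3.1699 = 1 - 0.53 = 0.47

0.47


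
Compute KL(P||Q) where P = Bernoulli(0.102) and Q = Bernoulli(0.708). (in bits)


KL = p*log2(p/q) + (1-p)*log2((1-p)/(1-q)) = 0.102*log2(0.102/0.708) + 0.898*log2(0.898/0.292) = 1.1703

1.1703 bits


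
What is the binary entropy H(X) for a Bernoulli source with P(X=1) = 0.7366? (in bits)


H = -p*log2(p) - (1-p)*log2(1-p). -0.7366*log2(0.7366) = 0.324875; -0.2634*log2(0.2634) = 0.506959. H = 0.324875 + 0.506959 = 0.8318

0.8318 bits


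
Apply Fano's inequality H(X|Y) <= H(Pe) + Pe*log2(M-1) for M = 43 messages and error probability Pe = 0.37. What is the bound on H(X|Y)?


H(Pe) = -Pe*log2(Pe) - (1-Pe)*log2(1-Pe) = -0.37*log2(0.37) - 0.63*log2(0.63) = 0.530729 + 0.419943 = 0.9507. Pe*log2(M-1) = 0.37*log2(42) = 1.995157. Bound = H(Pe) + Pe*log2(M-1) = 0.530729 + 0.419943 + 1.995157 = 2.9458

2.9458 bits


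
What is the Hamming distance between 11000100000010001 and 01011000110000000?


Count differing positions: ^ . . ^ ^ ^ . . ^ ^ . . ^ . . . ^ = 8 differences

8


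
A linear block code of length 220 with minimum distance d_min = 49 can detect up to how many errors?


Detection capability = d_min - 1 = 49 - 1 = 48

48 errors


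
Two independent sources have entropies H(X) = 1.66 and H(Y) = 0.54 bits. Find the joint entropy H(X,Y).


For independent variables, H(X,Y) = H(X) + H(Y) = 1.66 + 0.54 = 2.2

2.2 bits


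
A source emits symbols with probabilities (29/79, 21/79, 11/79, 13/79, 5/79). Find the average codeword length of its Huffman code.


Huffman construction (repeatedly merge the two least-probable nodes; each merge adds 1 bit to every symbol beneath it): 5/79 + 11/79 = 16/79; 13/79 + 16/79 = 29/79; 21/79 + 29/79 = 50/79; 29/79 + 50/79 = 1. Resulting codeword lengths (in the order the probabilities were given): (2, 2, 3, 2, 3). L_avg = sum(p_i * l_i) = 29/79*2 + 21/79*2 + 11/79*3 + 13/79*2 + 5/79*3 = 174/79 = 2.2025

2.2025 bits
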